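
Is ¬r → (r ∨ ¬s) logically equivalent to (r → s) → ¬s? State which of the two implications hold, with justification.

(⟹) This fails. Under r = T, s = T, the left side is true but the right side is false.

(⟸) Assume the antecedent. If r is true, ¬r → (r ∨ ¬s) reduces to true regardless of the other variables. If r is false, the antecedent forces (r = F, s = F), and ¬r → (r ∨ ¬s) holds there. Either way ¬r → (r ∨ ¬s) holds.

Only the reverse direction holds.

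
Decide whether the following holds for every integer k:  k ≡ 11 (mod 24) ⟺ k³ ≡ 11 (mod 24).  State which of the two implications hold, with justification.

Both directions hold.

[⇒] Suppose k ≡ 11 (mod 24). Write k = 24j + 11. Then (24j + 11)³ = 13824j³ + 19008j² + 8712j + 1331 = 24(576j³ + 792j² + 363j + 55) + 11, so k³ ≡ 11 (mod 24).

[⇐] Conversely, suppose k³ ≡ 11 (mod 24). The only residue r in {0, …, 23} with r³ ≡ 11 (mod 24) is r = 11, so k ≡ 11 (mod 24).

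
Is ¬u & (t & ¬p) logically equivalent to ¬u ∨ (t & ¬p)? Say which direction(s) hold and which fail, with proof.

(⇒) holds; (⇐) fails.

(⇒) Assume the antecedent. If p is true, the antecedent cannot hold. If p is false, the antecedent forces (p = F, u = F, t = T), and ¬u ∨ (t & ¬p) holds there. Either way ¬u ∨ (t & ¬p) holds.

(⇐) This fails. Under p = F, u = F, t = F, the left side is false but the right side is true.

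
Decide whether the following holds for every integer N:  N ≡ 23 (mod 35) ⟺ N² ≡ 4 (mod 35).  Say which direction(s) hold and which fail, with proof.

(⟹) Suppose N ≡ 23 (mod 35). Write N = 35j + 23. Then (35j + 23)² = 1225j² + 1610j + 529 = 35(35j² + 46j + 15) + 4, so N² ≡ 4 (mod 35).

(⟸) This fails: take N = 2. Then 2² = 4 ≡ 4 (mod 35), yet 2 ≡ 2 (mod 35), not 23.

Only the forward direction holds.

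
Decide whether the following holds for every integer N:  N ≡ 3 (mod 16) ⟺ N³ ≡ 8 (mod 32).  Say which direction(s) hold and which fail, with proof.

Neither implication holds.

(⇒) This fails: take N = 3. Then 3 ≡ 3 (mod 16), but 3³ = 27 ≡ 27 (mod 32), not 8.

(⇐) This fails: take N = 2. Then 2³ = 8 ≡ 8 (mod 32), yet 2 ≡ 2 (mod 16), not 3.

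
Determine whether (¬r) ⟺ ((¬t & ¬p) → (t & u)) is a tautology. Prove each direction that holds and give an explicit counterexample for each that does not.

[⇒] This fails. Under r = F, p = F, t = F, u = F, the left side is true but the right side is false.

[⇐] This fails. Under r = T, p = T, t = F, u = F, the left side is false but the right side is true.

Both directions fail.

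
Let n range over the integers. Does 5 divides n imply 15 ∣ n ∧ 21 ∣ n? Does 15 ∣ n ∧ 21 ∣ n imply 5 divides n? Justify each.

The forward direction fails; the converse holds.

(⇒) This fails: take n = 5. Certainly 5 ∣ 5, but 15 ∤ 5.

(⇐) Suppose 15 ∣ n and 21 ∣ n. Any common multiple of 15 and 21 is a multiple of their lcm; here lcm(15, 21) = 15·21/gcd(15, 21) = 315/3 = 105, so 105 ∣ n. Since 5 ∣ 105, it follows that 5 ∣ n.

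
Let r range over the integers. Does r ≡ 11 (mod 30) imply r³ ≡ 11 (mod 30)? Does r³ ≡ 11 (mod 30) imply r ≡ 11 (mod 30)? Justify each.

(⟹) Suppose r ≡ 11 (mod 30). Write r = 30j + 11. Then (30j + 11)³ = 27000j³ + 29700j² + 10890j + 1331 = 30(900j³ + 990j² + 363j + 44) + 11, so r³ ≡ 11 (mod 30).

(⟸) Conversely, suppose r³ ≡ 11 (mod 30). The only residue r in {0, …, 29} with r³ ≡ 11 (mod 30) is r = 11, so r ≡ 11 (mod 30).

Both implications hold.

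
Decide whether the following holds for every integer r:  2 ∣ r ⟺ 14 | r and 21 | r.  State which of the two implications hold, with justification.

(⇒) This fails: take r = 2. Certainly 2 ∣ 2, but 14 ∤ 2.

(⇐) Suppose 14 ∣ r and 21 ∣ r. Any common multiple of 14 and 21 is a multiple of their lcm; here lcm(14, 21) = 14·21/gcd(14, 21) = 294/7 = 42, so 42 ∣ r. Since 2 ∣ 42, it follows that 2 ∣ r.

Not equivalent: only (⇐) holds.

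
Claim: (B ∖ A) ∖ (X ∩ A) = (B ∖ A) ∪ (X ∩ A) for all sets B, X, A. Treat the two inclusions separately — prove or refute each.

Forward inclusion. Let x ∈ (B ∖ A) ∖ (X ∩ A). Then either x ∈ B and x ∉ X, A; or x ∈ B ∩ X and x ∉ A. In each case x ∈ (B ∖ A) ∪ (X ∩ A), so (B ∖ A) ∖ (X ∩ A) ⊆ (B ∖ A) ∪ (X ∩ A).

Reverse inclusion. This inclusion fails. Take B = ∅, X = {1}, A = {1}; then 1 ∈ (B ∖ A) ∪ (X ∩ A) but 1 ∉ (B ∖ A) ∖ (X ∩ A).

(⊆) holds; (⊇) fails.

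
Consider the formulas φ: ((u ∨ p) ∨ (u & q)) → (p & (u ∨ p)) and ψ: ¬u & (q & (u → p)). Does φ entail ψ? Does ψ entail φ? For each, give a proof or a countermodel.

(⇒) fails; (⇐) holds.

(⇒) This fails. Under q = F, u = F, p = F, the left side is true but the right side is false.

(⇐) Assume the antecedent. If q is true, the antecedent forces (q = T, u = F, p = F) or (q = T, u = F, p = T), and the consequent holds there. If q is false, the antecedent cannot hold. Either way the consequent holds.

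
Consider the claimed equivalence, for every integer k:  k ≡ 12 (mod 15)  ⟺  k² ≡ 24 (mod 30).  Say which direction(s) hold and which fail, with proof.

(→) This fails: take k = 27. Then 27 ≡ 12 (mod 15), but 27² = 729 ≡ 9 (mod 30), not 24.

(←) This fails: take k = 18. Then 18² = 324 ≡ 24 (mod 30), yet 18 ≡ 3 (mod 15), not 12.

Neither implication holds.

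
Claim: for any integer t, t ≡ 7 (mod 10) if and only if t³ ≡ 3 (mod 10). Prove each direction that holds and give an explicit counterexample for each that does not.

(⟸) Suppose t³ ≡ 3 (mod 10). The only residue r in {0, …, 9} with r³ ≡ 3 (mod 10) is r = 7, so t ≡ 7 (mod 10).

(⟹) Suppose t ≡ 7 (mod 10). Write t = 10j + 7. Then (10j + 7)³ = 1000j³ + 2100j² + 1470j + 343 = 10(100j³ + 210j² + 147j + 34) + 3, so t³ ≡ 3 (mod 10).

Equivalent; both directions hold.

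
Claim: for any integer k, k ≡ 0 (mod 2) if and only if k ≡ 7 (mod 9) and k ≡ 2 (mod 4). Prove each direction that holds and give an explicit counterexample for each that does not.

Only the converse holds.

(→) This fails: k = 0 gives 0 ≡ 0 (mod 2) but 0 ≡ 0 (mod 9), so the conjunction on the right does not hold.

(←) Conversely, if k ≡ 7 (mod 9) and k ≡ 2 (mod 4), then by the Chinese remainder theorem k ≡ 34 (mod 36). Since 34 ≡ 0 (mod 2) and 2 ∣ 36, we get k ≡ 0 (mod 2).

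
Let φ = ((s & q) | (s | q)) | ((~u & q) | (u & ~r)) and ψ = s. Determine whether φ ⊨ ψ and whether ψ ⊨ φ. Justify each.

Only the converse holds.

[⇒] This fails. Under u = T, r = F, s = F, q = F, the left side is true but the right side is false.

[⇐] Assume the antecedent. If s is true, the consequent reduces to true regardless of the other variables. If s is false, the antecedent cannot hold. Either way the consequent holds.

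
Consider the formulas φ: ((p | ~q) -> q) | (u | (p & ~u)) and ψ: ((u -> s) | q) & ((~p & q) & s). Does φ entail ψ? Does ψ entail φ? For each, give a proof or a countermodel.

Not equivalent: only (⇐) holds.

[⇐] Assume the antecedent. If p is true, the antecedent cannot hold. If p is false, the antecedent forces (p = F, u = F, q = T, s = T) or (p = F, u = T, q = T, s = T), and the consequent holds there. Either way the consequent holds.

[⇒] This fails. Under p = T, u = F, q = F, s = F, the left side is true but the right side is false.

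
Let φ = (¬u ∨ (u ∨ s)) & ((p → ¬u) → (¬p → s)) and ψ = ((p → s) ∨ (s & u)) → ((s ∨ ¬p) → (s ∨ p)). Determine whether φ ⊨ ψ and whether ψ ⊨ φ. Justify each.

Both directions hold; the statement is true.

[⇒] Assume the antecedent. If p is true, the consequent reduces to true regardless of the other variables. If p is false, the antecedent forces (p = F, s = T, u = F) or (p = F, s = T, u = T), and the consequent holds there. Either way the consequent holds.

[⇐] Assume the antecedent. If p is true, the consequent reduces to true regardless of the other variables. If p is false, the antecedent forces (p = F, s = T, u = F) or (p = F, s = T, u = T), and the consequent holds there. Either way the consequent holds.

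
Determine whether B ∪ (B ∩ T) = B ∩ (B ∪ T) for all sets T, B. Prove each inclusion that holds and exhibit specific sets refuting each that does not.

Reverse inclusion. Let x ∈ B ∩ (B ∪ T). Then either x ∈ B and x ∉ T; or x ∈ T ∩ B. In each case x ∈ B ∪ (B ∩ T), so B ∩ (B ∪ T) ⊆ B ∪ (B ∩ T).

Forward inclusion. Let x ∈ B ∪ (B ∩ T). Then either x ∈ B and x ∉ T; or x ∈ T ∩ B. In each case x ∈ B ∩ (B ∪ T), so B ∪ (B ∩ T) ⊆ B ∩ (B ∪ T).

Both inclusions hold; the sets are equal.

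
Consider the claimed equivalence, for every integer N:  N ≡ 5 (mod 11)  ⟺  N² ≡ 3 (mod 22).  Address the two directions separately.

(→) This fails: take N = 16. Then 16 ≡ 5 (mod 11), but 16² = 256 ≡ 14 (mod 22), not 3.

(←) This fails: take N = 17. Then 17² = 289 ≡ 3 (mod 22), yet 17 ≡ 6 (mod 11), not 5.

Both directions fail.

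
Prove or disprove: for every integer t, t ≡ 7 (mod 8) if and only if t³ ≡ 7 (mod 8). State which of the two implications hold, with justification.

(⟸) Suppose t³ ≡ 7 (mod 8). The only residue r in {0, …, 7} with r³ ≡ 7 (mod 8) is r = 7, so t ≡ 7 (mod 8).

(⟹) Suppose t ≡ 7 (mod 8). Write t = 8j + 7. Then (8j + 7)³ = 512j³ + 1344j² + 1176j + 343 = 8(64j³ + 168j² + 147j + 42) + 7, so t³ ≡ 7 (mod 8).

Both directions hold.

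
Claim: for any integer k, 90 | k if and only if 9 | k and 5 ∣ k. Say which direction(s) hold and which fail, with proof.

(⇒) holds; (⇐) fails.

Forward direction. If 90 ∣ k, write k = 90q. Since 90 = 10·9, k = 9·(10q), so 9 ∣ k; and since 90 = 18·5, k = 5·(18q), so 5 ∣ k.

Converse. This fails: take k = 45. Both 9 ∣ 45 and 5 ∣ 45, yet 45 is not a multiple of 90 (since 45 = 0·90 + 45), so 90 ∤ 45.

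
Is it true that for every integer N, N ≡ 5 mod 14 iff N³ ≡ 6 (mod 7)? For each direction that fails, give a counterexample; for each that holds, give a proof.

(→) Suppose N ≡ 5 (mod 14). Then N³ ≡ 5³ = 125 (mod 14), and since 7 ∣ 14, also N³ ≡ 6 (mod 7).

(←) This fails: take N = 3. Then 3³ = 27 ≡ 6 (mod 7), yet 3 ≡ 3 (mod 14), not 5.

(⇒) holds; (⇐) fails.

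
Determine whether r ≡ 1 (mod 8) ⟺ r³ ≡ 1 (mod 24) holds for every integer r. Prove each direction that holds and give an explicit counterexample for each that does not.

The forward direction fails; the converse holds.

(⟹) This fails: take r = 9. Then 9 ≡ 1 (mod 8), but 9³ = 729 ≡ 9 (mod 24), not 1.

(⟸) Conversely, the residues r modulo 24 with r³ ≡ 1 (mod 24) are exactly {1}, and each is ≡ 1 (mod 8).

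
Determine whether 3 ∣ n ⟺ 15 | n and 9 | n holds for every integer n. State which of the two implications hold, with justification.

(⇒) This fails: take n = 3. Certainly 3 ∣ 3, but 15 ∤ 3.

(⇐) Suppose 15 ∣ n and 9 ∣ n. Any common multiple of 15 and 9 is a multiple of their lcm; here lcm(15, 9) = 15·9/gcd(15, 9) = 135/3 = 45, so 45 ∣ n. Since 3 ∣ 45, it follows that 3 ∣ n.

Not equivalent: only (⇐) holds.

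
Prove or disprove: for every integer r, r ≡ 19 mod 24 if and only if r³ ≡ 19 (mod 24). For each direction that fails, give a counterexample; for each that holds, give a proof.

Both implications hold.

(⇒) Suppose r ≡ 19 mod 24. Write r = 24j + 19. Then (24j + 19)³ = 13824j³ + 32832j² + 25992j + 6859 = 24(576j³ + 1368j² + 1083j + 285) + 19, so r³ ≡ 19 (mod 24).

(⇐) Conversely, suppose r³ ≡ 19 (mod 24). The only residue r in {0, …, 23} with r³ ≡ 19 (mod 24) is r = 19, so r ≡ 19 (mod 24).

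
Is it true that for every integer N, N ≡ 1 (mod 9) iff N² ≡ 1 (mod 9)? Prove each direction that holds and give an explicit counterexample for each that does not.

(⟸) This fails: take N = 8. Then 8² = 64 ≡ 1 (mod 9), yet 8 ≡ 8 (mod 9), not 1.

(⟹) Suppose N ≡ 1 (mod 9). Write N = 9j + 1. Then (9j + 1)² = 81j² + 18j + 1 = 9(9j² + 2j) + 1, so N² ≡ 1 (mod 9).

Only the forward direction holds.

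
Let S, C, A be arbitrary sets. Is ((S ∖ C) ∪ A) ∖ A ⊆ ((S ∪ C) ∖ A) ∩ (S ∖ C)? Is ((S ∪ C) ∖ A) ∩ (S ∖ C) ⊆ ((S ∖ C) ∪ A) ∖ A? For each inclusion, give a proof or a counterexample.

Reverse inclusion. Let x ∈ ((S ∪ C) ∖ A) ∩ (S ∖ C). Then x ∈ S and x ∉ C, A, from which x ∈ ((S ∖ C) ∪ A) ∖ A.

Forward inclusion. Let x ∈ ((S ∖ C) ∪ A) ∖ A. Then x ∈ S and x ∉ C, A, from which x ∈ ((S ∪ C) ∖ A) ∩ (S ∖ C).

Both inclusions hold; the sets are equal.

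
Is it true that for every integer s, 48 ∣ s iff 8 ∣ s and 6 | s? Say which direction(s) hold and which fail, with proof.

The forward direction holds; the converse fails.

[⇒] If 48 ∣ s, write s = 48q. Since 48 = 6·8, s = 8·(6q), so 8 ∣ s; and since 48 = 8·6, s = 6·(8q), so 6 ∣ s.

[⇐] This fails: take s = 24. Both 8 ∣ 24 and 6 ∣ 24, yet 24 is not a multiple of 48 (since 24 = 0·48 + 24), so 48 ∤ 24.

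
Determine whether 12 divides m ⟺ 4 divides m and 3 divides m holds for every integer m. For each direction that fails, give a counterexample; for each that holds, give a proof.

Both implications hold.

Forward direction. If 12 ∣ m, write m = 12q. Since 12 = 3·4, m = 4·(3q), so 4 ∣ m; and since 12 = 4·3, m = 3·(4q), so 3 ∣ m.

Converse. Suppose 4 ∣ m and 3 ∣ m. Any common multiple of 4 and 3 is a multiple of their lcm; here gcd(4, 3) = 1, so lcm(4, 3) = 4·3 = 12, so 12 ∣ m.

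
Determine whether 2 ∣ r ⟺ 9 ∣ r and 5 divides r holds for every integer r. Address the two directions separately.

(⇒) fails and (⇐) fails.

[⇒] This fails: take r = 2. Certainly 2 ∣ 2, but 9 ∤ 2.

[⇐] This fails: take r = 45. Both 9 ∣ 45 and 5 ∣ 45, yet 45 is not a multiple of 2 (since 45 = 22·2 + 1), so 2 ∤ 45.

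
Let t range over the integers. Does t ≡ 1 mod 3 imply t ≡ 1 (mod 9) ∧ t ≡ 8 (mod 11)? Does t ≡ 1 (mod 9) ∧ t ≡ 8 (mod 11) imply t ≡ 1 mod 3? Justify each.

[⇐] If t ≡ 1 (mod 9) and t ≡ 8 (mod 11), then by the Chinese remainder theorem t ≡ 19 (mod 99). Since 19 ≡ 1 (mod 3) and 3 ∣ 99, we get t ≡ 1 (mod 3).

[⇒] This fails: t = 1 gives 1 ≡ 1 (mod 3) but 1 ≡ 1 (mod 11), so the conjunction on the right does not hold.

Only the reverse direction holds.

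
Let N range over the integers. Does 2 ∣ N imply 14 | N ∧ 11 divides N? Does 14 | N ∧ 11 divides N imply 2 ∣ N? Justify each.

Converse. Suppose 14 ∣ N and 11 ∣ N. Any common multiple of 14 and 11 is a multiple of their lcm; here gcd(14, 11) = 1, so lcm(14, 11) = 14·11 = 154, so 154 ∣ N. Since 2 ∣ 154, it follows that 2 ∣ N.

Forward direction. This fails: take N = 2. Certainly 2 ∣ 2, but 14 ∤ 2.

Only the converse holds.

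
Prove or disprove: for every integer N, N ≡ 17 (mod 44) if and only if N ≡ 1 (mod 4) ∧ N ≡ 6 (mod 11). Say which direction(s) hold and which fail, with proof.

Both directions hold; the statement is true.

Forward direction. Suppose N ≡ 17 (mod 44); write N = 44j + 17. Since 4 ∣ 44, reducing mod 4 gives N ≡ 17 ≡ 1 (mod 4); since 11 ∣ 44, reducing mod 11 gives N ≡ 17 ≡ 6 (mod 11).

Converse. If N ≡ 1 (mod 4) and N ≡ 6 (mod 11), then by the Chinese remainder theorem N ≡ 17 (mod 44). This is exactly N ≡ 17 (mod 44).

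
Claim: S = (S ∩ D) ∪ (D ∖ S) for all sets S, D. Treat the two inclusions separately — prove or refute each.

(⊆) This inclusion fails. Take S = {1}, D = ∅; then 1 ∈ S but 1 ∉ (S ∩ D) ∪ (D ∖ S).

(⊇) This inclusion fails. Take S = ∅, D = {1}; then 1 ∈ (S ∩ D) ∪ (D ∖ S) but 1 ∉ S.

Both inclusions fail.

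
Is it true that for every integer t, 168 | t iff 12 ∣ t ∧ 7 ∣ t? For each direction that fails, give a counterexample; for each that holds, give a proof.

(⇒) If 168 ∣ t, write t = 168q. Since 168 = 14·12, t = 12·(14q), so 12 ∣ t; and since 168 = 24·7, t = 7·(24q), so 7 ∣ t.

(⇐) This fails: take t = 84. Both 12 ∣ 84 and 7 ∣ 84, yet 84 is not a multiple of 168 (since 84 = 0·168 + 84), so 168 ∤ 84.

Only the forward direction holds.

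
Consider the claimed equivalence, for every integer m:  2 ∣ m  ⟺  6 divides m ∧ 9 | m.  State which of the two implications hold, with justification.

The forward direction fails; the converse holds.

(⟹) This fails: take m = 2. Certainly 2 ∣ 2, but 6 ∤ 2.

(⟸) Suppose 6 ∣ m and 9 ∣ m. Any common multiple of 6 and 9 is a multiple of their lcm; here lcm(6, 9) = 6·9/gcd(6, 9) = 54/3 = 18, so 18 ∣ m. Since 2 ∣ 18, it follows that 2 ∣ m.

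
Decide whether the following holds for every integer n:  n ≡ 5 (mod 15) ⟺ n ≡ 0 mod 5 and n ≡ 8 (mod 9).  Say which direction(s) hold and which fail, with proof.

(⟹) This fails: n = 20 gives 20 ≡ 5 (mod 15) but 20 ≡ 2 (mod 9), so the conjunction on the right does not hold.

(⟸) Conversely, if n ≡ 0 (mod 5) and n ≡ 8 (mod 9), then by the Chinese remainder theorem n ≡ 35 (mod 45). Since 35 ≡ 5 (mod 15) and 15 ∣ 45, we get n ≡ 5 (mod 15).

The forward direction fails; the converse holds.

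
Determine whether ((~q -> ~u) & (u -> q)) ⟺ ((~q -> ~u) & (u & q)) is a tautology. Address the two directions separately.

Not equivalent: only (⇐) holds.

[⇐] Assume the antecedent. If u is true, the antecedent forces (u = T, q = T), and (~q -> ~u) & (u -> q) holds there. If u is false, the antecedent cannot hold. Either way (~q -> ~u) & (u -> q) holds.

[⇒] This fails. Under u = F, q = F, the left side is true but the right side is false.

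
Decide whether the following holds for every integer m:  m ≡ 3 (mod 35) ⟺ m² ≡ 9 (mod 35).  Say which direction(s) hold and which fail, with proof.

(⟹) Suppose m ≡ 3 (mod 35). Write m = 35j + 3. Then (35j + 3)² = 1225j² + 210j + 9 = 35(35j² + 6j) + 9, so m² ≡ 9 (mod 35).

(⟸) This fails: take m = 17. Then 17² = 289 ≡ 9 (mod 35), yet 17 ≡ 17 (mod 35), not 3.

Not equivalent: only (⇒) holds.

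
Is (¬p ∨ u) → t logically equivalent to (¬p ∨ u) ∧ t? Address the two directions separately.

Not equivalent: only (⇐) holds.

(←) Assume the antecedent. If t is true, (¬p ∨ u) → t reduces to true regardless of the other variables. If t is false, the antecedent cannot hold. Either way (¬p ∨ u) → t holds.

(→) This fails. Under t = F, p = T, u = F, the left side is true but the right side is false.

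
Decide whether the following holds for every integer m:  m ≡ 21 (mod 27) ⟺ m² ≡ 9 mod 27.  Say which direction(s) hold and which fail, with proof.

Forward direction. Suppose m ≡ 21 (mod 27). Write m = 27j + 21. Then (27j + 21)² = 729j² + 1134j + 441 = 27(27j² + 42j + 16) + 9, so m² ≡ 9 (mod 27).

Converse. This fails: take m = 3. Then 3² = 9 ≡ 9 (mod 27), yet 3 ≡ 3 (mod 27), not 21.

Not equivalent: only (⇒) holds.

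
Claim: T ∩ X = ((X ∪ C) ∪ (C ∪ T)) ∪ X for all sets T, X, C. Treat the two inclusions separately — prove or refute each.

The sets are not equal: only the forward inclusion holds.

Reverse inclusion. This inclusion fails. Take T = {1}, X = ∅, C = ∅; then 1 ∈ ((X ∪ C) ∪ (C ∪ T)) ∪ X but 1 ∉ T ∩ X.

Forward inclusion. Let x ∈ T ∩ X. Then either x ∈ T ∩ X and x ∉ C; or x ∈ T ∩ X ∩ C. In each case x ∈ ((X ∪ C) ∪ (C ∪ T)) ∪ X, so T ∩ X ⊆ ((X ∪ C) ∪ (C ∪ T)) ∪ X.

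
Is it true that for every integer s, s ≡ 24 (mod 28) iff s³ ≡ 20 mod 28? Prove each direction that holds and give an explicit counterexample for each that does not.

Only the forward implication holds.

Converse. This fails: take s = 6. Then 6³ = 216 ≡ 20 (mod 28), yet 6 ≡ 6 (mod 28), not 24.

Forward direction. Suppose s ≡ 24 (mod 28). Write s = 28j + 24. Then (28j + 24)³ = 21952j³ + 56448j² + 48384j + 13824 = 28(784j³ + 2016j² + 1728j + 493) + 20, so s³ ≡ 20 (mod 28).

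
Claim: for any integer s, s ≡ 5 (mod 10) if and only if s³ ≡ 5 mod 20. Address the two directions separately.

(→) This fails: take s = 15. Then 15 ≡ 5 (mod 10), but 15³ = 3375 ≡ 15 (mod 20), not 5.

(←) Conversely, the residues r modulo 20 with r³ ≡ 5 (mod 20) are exactly {5}, and each is ≡ 5 (mod 10).

Only the converse holds.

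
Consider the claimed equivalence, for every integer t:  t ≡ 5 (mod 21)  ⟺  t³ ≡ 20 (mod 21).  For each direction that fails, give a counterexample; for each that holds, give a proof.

(→) Suppose t ≡ 5 (mod 21). Write t = 21j + 5. Then (21j + 5)³ = 9261j³ + 6615j² + 1575j + 125 = 21(441j³ + 315j² + 75j + 5) + 20, so t³ ≡ 20 (mod 21).

(←) This fails: take t = 17. Then 17³ = 4913 ≡ 20 (mod 21), yet 17 ≡ 17 (mod 21), not 5.

Only the forward implication holds.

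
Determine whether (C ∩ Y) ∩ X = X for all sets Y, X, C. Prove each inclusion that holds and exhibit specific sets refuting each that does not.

(⟹) Let x ∈ (C ∩ Y) ∩ X. Then x ∈ Y ∩ X ∩ C, from which x ∈ X.

(⟸) This inclusion fails. Take Y = ∅, X = {1}, C = ∅; then 1 ∈ X but 1 ∉ (C ∩ Y) ∩ X.

(⊆) holds; (⊇) fails.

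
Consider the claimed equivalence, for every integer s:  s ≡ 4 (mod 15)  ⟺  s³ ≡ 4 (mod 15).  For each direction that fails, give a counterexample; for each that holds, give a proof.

The biconditional holds.

(⇐) Suppose s³ ≡ 4 (mod 15). The only residue r in {0, …, 14} with r³ ≡ 4 (mod 15) is r = 4, so s ≡ 4 (mod 15).

(⇒) Suppose s ≡ 4 (mod 15). Write s = 15j + 4. Then (15j + 4)³ = 3375j³ + 2700j² + 720j + 64 = 15(225j³ + 180j² + 48j + 4) + 4, so s³ ≡ 4 (mod 15).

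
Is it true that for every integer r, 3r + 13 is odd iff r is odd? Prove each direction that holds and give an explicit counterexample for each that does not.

(⇒) This fails: r = 4 gives 3r + 13 = 25, which is odd, but 4 is even, not odd.

(⇐) This also fails: r = 3 is odd, but 3r + 13 = 22 is even, not odd.

(⇒) fails and (⇐) fails.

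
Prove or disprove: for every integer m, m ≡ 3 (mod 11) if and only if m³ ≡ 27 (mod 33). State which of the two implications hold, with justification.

[⇒] This fails: take m = 14. Then 14 ≡ 3 (mod 11), but 14³ = 2744 ≡ 5 (mod 33), not 27.

[⇐] Conversely, the residues r modulo 33 with r³ ≡ 27 (mod 33) are exactly {3}, and each is ≡ 3 (mod 11).

Only the reverse direction holds.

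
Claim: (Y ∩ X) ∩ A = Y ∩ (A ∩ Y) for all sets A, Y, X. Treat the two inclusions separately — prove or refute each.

The sets are not equal: only the forward inclusion holds.

(⊆) Let x ∈ (Y ∩ X) ∩ A. Then x ∈ A ∩ Y ∩ X, from which x ∈ Y ∩ (A ∩ Y).

(⊇) This inclusion fails. Take A = {1}, Y = {1}, X = ∅; then 1 ∈ Y ∩ (A ∩ Y) but 1 ∉ (Y ∩ X) ∩ A.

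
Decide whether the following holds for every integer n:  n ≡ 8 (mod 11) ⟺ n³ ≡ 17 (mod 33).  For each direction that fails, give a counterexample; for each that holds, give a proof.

(⇒) This fails: take n = 19. Then 19 ≡ 8 (mod 11), but 19³ = 6859 ≡ 28 (mod 33), not 17.

(⇐) Conversely, the residues r modulo 33 with r³ ≡ 17 (mod 33) are exactly {8}, and each is ≡ 8 (mod 11).

The forward direction fails; the converse holds.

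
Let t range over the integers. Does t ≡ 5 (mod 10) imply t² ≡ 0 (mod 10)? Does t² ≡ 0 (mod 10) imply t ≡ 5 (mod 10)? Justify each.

(→) This fails: take t = 5. Then 5 ≡ 5 (mod 10), but 5² = 25 ≡ 5 (mod 10), not 0.

(←) This fails: take t = 0. Then 0² = 0 ≡ 0 (mod 10), yet 0 ≡ 0 (mod 10), not 5.

Both directions fail.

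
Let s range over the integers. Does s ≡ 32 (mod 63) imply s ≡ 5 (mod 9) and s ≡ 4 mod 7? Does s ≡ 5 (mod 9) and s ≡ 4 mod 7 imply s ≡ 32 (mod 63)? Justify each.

[⇒] Suppose s ≡ 32 (mod 63); write s = 63j + 32. Since 9 ∣ 63, reducing mod 9 gives s ≡ 32 ≡ 5 (mod 9); since 7 ∣ 63, reducing mod 7 gives s ≡ 32 ≡ 4 (mod 7).

[⇐] Conversely, if s ≡ 5 (mod 9) and s ≡ 4 (mod 7), then by the Chinese remainder theorem s ≡ 32 (mod 63). This is exactly s ≡ 32 (mod 63).

Equivalent; both directions hold.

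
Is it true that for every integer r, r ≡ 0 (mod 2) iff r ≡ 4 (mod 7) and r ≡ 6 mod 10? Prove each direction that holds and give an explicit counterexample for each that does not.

Not equivalent: only (⇐) holds.

(→) This fails: r = 0 gives 0 ≡ 0 (mod 2) but 0 ≡ 0 (mod 7), so the conjunction on the right does not hold.

(←) Conversely, if r ≡ 4 (mod 7) and r ≡ 6 (mod 10), then by the Chinese remainder theorem r ≡ 46 (mod 70). Since 46 ≡ 0 (mod 2) and 2 ∣ 70, we get r ≡ 0 (mod 2).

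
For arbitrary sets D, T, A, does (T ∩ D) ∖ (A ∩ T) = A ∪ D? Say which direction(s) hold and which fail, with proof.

The sets are not equal: only the forward inclusion holds.

(⊆) Let x ∈ (T ∩ D) ∖ (A ∩ T). Then x ∈ D ∩ T and x ∉ A, from which x ∈ A ∪ D.

(⊇) This inclusion fails. Take D = {1}, T = ∅, A = ∅; then 1 ∈ A ∪ D but 1 ∉ (T ∩ D) ∖ (A ∩ T).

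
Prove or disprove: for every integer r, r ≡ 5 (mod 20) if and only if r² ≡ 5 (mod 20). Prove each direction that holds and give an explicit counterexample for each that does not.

(→) Suppose r ≡ 5 (mod 20). Write r = 20j + 5. Then (20j + 5)² = 400j² + 200j + 25 = 20(20j² + 10j + 1) + 5, so r² ≡ 5 (mod 20).

(←) This fails: take r = 15. Then 15² = 225 ≡ 5 (mod 20), yet 15 ≡ 15 (mod 20), not 5.

The forward direction holds; the converse fails.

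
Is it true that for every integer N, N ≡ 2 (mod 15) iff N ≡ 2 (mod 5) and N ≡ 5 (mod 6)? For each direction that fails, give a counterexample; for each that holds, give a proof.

The forward direction fails; the converse holds.

(→) This fails: N = 2 gives 2 ≡ 2 (mod 15) but 2 ≡ 2 (mod 6), so the conjunction on the right does not hold.

(←) Conversely, if N ≡ 2 (mod 5) and N ≡ 5 (mod 6), then by the Chinese remainder theorem N ≡ 17 (mod 30). Since 17 ≡ 2 (mod 15) and 15 ∣ 30, we get N ≡ 2 (mod 15).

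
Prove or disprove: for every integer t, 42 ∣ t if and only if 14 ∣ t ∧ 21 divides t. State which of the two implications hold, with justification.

Both directions hold; the statement is true.

[⇒] If 42 ∣ t, write t = 42q. Since 42 = 3·14, t = 14·(3q), so 14 ∣ t; and since 42 = 2·21, t = 21·(2q), so 21 ∣ t.

[⇐] Suppose 14 ∣ t and 21 ∣ t. Any common multiple of 14 and 21 is a multiple of their lcm; here lcm(14, 21) = 14·21/gcd(14, 21) = 294/7 = 42, so 42 ∣ t.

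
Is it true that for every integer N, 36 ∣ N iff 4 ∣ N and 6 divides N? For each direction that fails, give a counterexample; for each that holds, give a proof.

The forward direction holds; the converse fails.

(⟹) If 36 ∣ N, write N = 36q. Since 36 = 9·4, N = 4·(9q), so 4 ∣ N; and since 36 = 6·6, N = 6·(6q), so 6 ∣ N.

(⟸) This fails: take N = 12. Both 4 ∣ 12 and 6 ∣ 12, yet 12 is not a multiple of 36 (since 12 = 0·36 + 12), so 36 ∤ 12.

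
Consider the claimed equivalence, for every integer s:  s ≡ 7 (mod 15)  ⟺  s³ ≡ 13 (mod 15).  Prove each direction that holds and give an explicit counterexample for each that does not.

Both directions hold; the statement is true.

(⇒) Suppose s ≡ 7 (mod 15). Write s = 15j + 7. Then (15j + 7)³ = 3375j³ + 4725j² + 2205j + 343 = 15(225j³ + 315j² + 147j + 22) + 13, so s³ ≡ 13 (mod 15).

(⇐) Conversely, suppose s³ ≡ 13 (mod 15). The only residue r in {0, …, 14} with r³ ≡ 13 (mod 15) is r = 7, so s ≡ 7 (mod 15).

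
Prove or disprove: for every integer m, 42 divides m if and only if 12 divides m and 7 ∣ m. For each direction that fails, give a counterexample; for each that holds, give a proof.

Only the reverse direction holds.

Forward direction. This fails: take m = 42. Certainly 42 ∣ 42, but 12 ∤ 42.

Converse. Suppose 12 ∣ m and 7 ∣ m. Any common multiple of 12 and 7 is a multiple of their lcm; here gcd(12, 7) = 1, so lcm(12, 7) = 12·7 = 84, so 84 ∣ m. Since 42 ∣ 84, it follows that 42 ∣ m.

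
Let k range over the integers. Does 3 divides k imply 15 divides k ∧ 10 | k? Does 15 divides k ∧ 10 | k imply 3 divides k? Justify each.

(⟹) This fails: take k = 3. Certainly 3 ∣ 3, but 15 ∤ 3.

(⟸) Suppose 15 ∣ k and 10 ∣ k. Any common multiple of 15 and 10 is a multiple of their lcm; here lcm(15, 10) = 15·10/gcd(15, 10) = 150/5 = 30, so 30 ∣ k. Since 3 ∣ 30, it follows that 3 ∣ k.

The forward direction fails; the converse holds.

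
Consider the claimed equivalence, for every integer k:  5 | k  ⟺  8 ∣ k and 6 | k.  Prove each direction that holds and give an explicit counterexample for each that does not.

Forward direction. This fails: take k = 5. Certainly 5 ∣ 5, but 8 ∤ 5.

Converse. This fails: take k = 24. Both 8 ∣ 24 and 6 ∣ 24, yet 24 is not a multiple of 5 (since 24 = 4·5 + 4), so 5 ∤ 24.

(⇒) fails and (⇐) fails.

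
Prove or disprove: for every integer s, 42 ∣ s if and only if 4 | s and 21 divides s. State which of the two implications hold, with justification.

(⇒) fails; (⇐) holds.

(⇒) This fails: take s = 42. Certainly 42 ∣ 42, but 4 ∤ 42.

(⇐) Suppose 4 ∣ s and 21 ∣ s. Any common multiple of 4 and 21 is a multiple of their lcm; here gcd(4, 21) = 1, so lcm(4, 21) = 4·21 = 84, so 84 ∣ s. Since 42 ∣ 84, it follows that 42 ∣ s.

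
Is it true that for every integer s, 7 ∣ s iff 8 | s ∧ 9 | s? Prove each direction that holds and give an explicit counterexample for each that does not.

(⇒) This fails: take s = 7. Certainly 7 ∣ 7, but 8 ∤ 7.

(⇐) This fails: take s = 72. Both 8 ∣ 72 and 9 ∣ 72, yet 72 is not a multiple of 7 (since 72 = 10·7 + 2), so 7 ∤ 72.

Both directions fail.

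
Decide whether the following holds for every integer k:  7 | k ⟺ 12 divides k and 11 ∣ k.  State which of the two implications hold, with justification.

Forward direction. This fails: take k = 7. Certainly 7 ∣ 7, but 12 ∤ 7.

Converse. This fails: take k = 132. Both 12 ∣ 132 and 11 ∣ 132, yet 132 is not a multiple of 7 (since 132 = 18·7 + 6), so 7 ∤ 132.

Both directions fail.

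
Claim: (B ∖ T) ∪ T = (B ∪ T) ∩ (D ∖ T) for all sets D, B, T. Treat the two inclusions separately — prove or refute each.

Only the reverse inclusion holds.

(⟹) This inclusion fails. Take D = ∅, B = {1}, T = ∅; then 1 ∈ (B ∖ T) ∪ T but 1 ∉ (B ∪ T) ∩ (D ∖ T).

(⟸) Let x ∈ (B ∪ T) ∩ (D ∖ T). Then x ∈ D ∩ B and x ∉ T, from which x ∈ (B ∖ T) ∪ T.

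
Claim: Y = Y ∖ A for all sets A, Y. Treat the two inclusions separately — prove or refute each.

(⟹) This inclusion fails. Take A = {1}, Y = {1}; then 1 ∈ Y but 1 ∉ Y ∖ A.

(⟸) Let x ∈ Y ∖ A. Then x ∈ Y and x ∉ A, from which x ∈ Y.

(⊆) fails; (⊇) holds.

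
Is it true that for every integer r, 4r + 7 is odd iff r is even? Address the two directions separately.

(→) This fails: take r = 3. Then 4r + 7 = 19, which is odd, yet r = 3 is odd, not even.

(←) Suppose r is even. Since 4 is even, 4r is even for every r, so 4r + 7 has the same parity as 7, which is odd. Hence 4r + 7 is odd.

Not equivalent: only (⇐) holds.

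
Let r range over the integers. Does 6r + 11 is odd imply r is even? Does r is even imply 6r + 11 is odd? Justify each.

(⇒) This fails: take r = 1. Then 6r + 11 = 17, which is odd, yet r = 1 is odd, not even.

(⇐) Suppose r is even. Since 6 is even, 6r is even for every r, so 6r + 11 has the same parity as 11, which is odd. Hence 6r + 11 is odd.

Not equivalent: only (⇐) holds.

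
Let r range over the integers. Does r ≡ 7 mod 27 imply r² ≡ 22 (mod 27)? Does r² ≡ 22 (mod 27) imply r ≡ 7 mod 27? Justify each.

Converse. This fails: take r = 20. Then 20² = 400 ≡ 22 (mod 27), yet 20 ≡ 20 (mod 27), not 7.

Forward direction. Suppose r ≡ 7 mod 27. Write r = 27j + 7. Then (27j + 7)² = 729j² + 378j + 49 = 27(27j² + 14j + 1) + 22, so r² ≡ 22 (mod 27).

Only the forward implication holds.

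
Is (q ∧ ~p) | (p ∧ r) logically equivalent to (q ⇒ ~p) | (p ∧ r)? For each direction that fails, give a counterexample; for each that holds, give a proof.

[⇐] This fails. Under p = F, q = F, r = F, the left side is false but the right side is true.

[⇒] Assume the antecedent. If p is true, the antecedent forces (p = T, q = F, r = T) or (p = T, q = T, r = T), and (q ⇒ ~p) | (p ∧ r) holds there. If p is false, (q ⇒ ~p) | (p ∧ r) reduces to true regardless of the other variables. Either way (q ⇒ ~p) | (p ∧ r) holds.

(⇒) holds; (⇐) fails.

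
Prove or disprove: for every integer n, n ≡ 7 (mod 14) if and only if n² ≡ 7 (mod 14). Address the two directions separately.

Both directions hold.

(⟹) Suppose n ≡ 7 (mod 14). Write n = 14j + 7. Then (14j + 7)² = 196j² + 196j + 49 = 14(14j² + 14j + 3) + 7, so n² ≡ 7 (mod 14).

(⟸) Conversely, suppose n² ≡ 7 (mod 14). The only residue r in {0, …, 13} with r² ≡ 7 (mod 14) is r = 7, so n ≡ 7 (mod 14).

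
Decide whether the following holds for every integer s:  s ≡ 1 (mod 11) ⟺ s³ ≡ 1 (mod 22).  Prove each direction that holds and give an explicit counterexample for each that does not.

(⟸) The residues r modulo 22 with r³ ≡ 1 (mod 22) are exactly {1}, and each is ≡ 1 (mod 11).

(⟹) This fails: take s = 12. Then 12 ≡ 1 (mod 11), but 12³ = 1728 ≡ 12 (mod 22), not 1.

Not equivalent: only (⇐) holds.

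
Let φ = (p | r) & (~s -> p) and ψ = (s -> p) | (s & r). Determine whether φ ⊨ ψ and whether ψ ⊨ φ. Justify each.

[⇒] Assume the antecedent. If r is true, (s -> p) | (s & r) reduces to true regardless of the other variables. If r is false, the antecedent forces (r = F, p = T, s = F) or (r = F, p = T, s = T), and (s -> p) | (s & r) holds there. Either way (s -> p) | (s & r) holds.

[⇐] This fails. Under r = F, p = F, s = F, the left side is false but the right side is true.

Only the forward implication holds.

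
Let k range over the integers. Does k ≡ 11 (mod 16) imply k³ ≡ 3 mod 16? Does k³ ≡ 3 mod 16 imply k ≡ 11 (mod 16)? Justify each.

Forward direction. Suppose k ≡ 11 (mod 16). Write k = 16j + 11. Then (16j + 11)³ = 4096j³ + 8448j² + 5808j + 1331 = 16(256j³ + 528j² + 363j + 83) + 3, so k³ ≡ 3 (mod 16).

Converse. Suppose k³ ≡ 3 (mod 16). The only residue r in {0, …, 15} with r³ ≡ 3 (mod 16) is r = 11, so k ≡ 11 (mod 16).

The biconditional holds.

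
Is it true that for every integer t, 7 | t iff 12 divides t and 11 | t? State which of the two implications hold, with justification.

Neither direction holds.

Forward direction. This fails: take t = 7. Certainly 7 ∣ 7, but 12 ∤ 7.

Converse. This fails: take t = 132. Both 12 ∣ 132 and 11 ∣ 132, yet 132 is not a multiple of 7 (since 132 = 18·7 + 6), so 7 ∤ 132.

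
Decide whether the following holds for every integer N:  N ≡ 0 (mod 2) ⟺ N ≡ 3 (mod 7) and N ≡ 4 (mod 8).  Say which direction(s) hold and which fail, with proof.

Converse. If N ≡ 3 (mod 7) and N ≡ 4 (mod 8), then by the Chinese remainder theorem N ≡ 52 (mod 56). Since 52 ≡ 0 (mod 2) and 2 ∣ 56, we get N ≡ 0 (mod 2).

Forward direction. This fails: N = 0 gives 0 ≡ 0 (mod 2) but 0 ≡ 0 (mod 7), so the conjunction on the right does not hold.

Not equivalent: only (⇐) holds.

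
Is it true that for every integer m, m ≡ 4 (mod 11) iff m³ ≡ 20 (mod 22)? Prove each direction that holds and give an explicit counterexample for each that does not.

Not equivalent: only (⇐) holds.

[⇒] This fails: take m = 15. Then 15 ≡ 4 (mod 11), but 15³ = 3375 ≡ 9 (mod 22), not 20.

[⇐] Conversely, the residues r modulo 22 with r³ ≡ 20 (mod 22) are exactly {4}, and each is ≡ 4 (mod 11).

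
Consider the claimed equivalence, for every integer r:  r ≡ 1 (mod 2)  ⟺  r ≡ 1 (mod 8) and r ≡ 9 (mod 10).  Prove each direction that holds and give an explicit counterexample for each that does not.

(⇒) fails; (⇐) holds.

(⇐) If r ≡ 1 (mod 8) and r ≡ 9 (mod 10), then by the Chinese remainder theorem r ≡ 9 (mod 40). Since 9 ≡ 1 (mod 2) and 2 ∣ 40, we get r ≡ 1 (mod 2).

(⇒) This fails: r = 1 gives 1 ≡ 1 (mod 2) but 1 ≡ 1 (mod 10), so the conjunction on the right does not hold.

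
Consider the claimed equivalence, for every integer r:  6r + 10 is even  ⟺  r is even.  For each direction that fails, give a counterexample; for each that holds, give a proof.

(⟸) Suppose r is even. Since 6 is even, 6r is even for every r, so 6r + 10 has the same parity as 10, which is even. Hence 6r + 10 is even.

(⟹) This fails: take r = 1. Then 6r + 10 = 16, which is even, yet r = 1 is odd, not even.

(⇒) fails; (⇐) holds.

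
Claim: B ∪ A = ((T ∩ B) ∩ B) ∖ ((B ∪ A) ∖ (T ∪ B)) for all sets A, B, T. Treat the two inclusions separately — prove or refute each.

The sets are not equal: only the reverse inclusion holds.

(⊇) Let x ∈ ((T ∩ B) ∩ B) ∖ ((B ∪ A) ∖ (T ∪ B)). Then either x ∈ B ∩ T and x ∉ A; or x ∈ A ∩ B ∩ T. In each case x ∈ B ∪ A, so ((T ∩ B) ∩ B) ∖ ((B ∪ A) ∖ (T ∪ B)) ⊆ B ∪ A.

(⊆) This inclusion fails. Take A = {1}, B = ∅, T = ∅; then 1 ∈ B ∪ A but 1 ∉ ((T ∩ B) ∩ B) ∖ ((B ∪ A) ∖ (T ∪ B)).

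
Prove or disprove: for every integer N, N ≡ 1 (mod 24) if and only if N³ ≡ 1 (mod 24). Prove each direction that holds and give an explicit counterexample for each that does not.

The biconditional holds.

Converse. Suppose N³ ≡ 1 (mod 24). The only residue r in {0, …, 23} with r³ ≡ 1 (mod 24) is r = 1, so N ≡ 1 (mod 24).

Forward direction. Suppose N ≡ 1 (mod 24). Write N = 24j + 1. Then (24j + 1)³ = 13824j³ + 1728j² + 72j + 1 = 24(576j³ + 72j² + 3j) + 1, so N³ ≡ 1 (mod 24).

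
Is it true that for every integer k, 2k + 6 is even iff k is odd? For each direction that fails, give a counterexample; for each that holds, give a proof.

Only the converse holds.

[⇒] This fails: take k = 6. Then 2k + 6 = 18, which is even, yet k = 6 is even, not odd.

[⇐] Suppose k is odd. Since 2 is even, 2k is even for every k, so 2k + 6 has the same parity as 6, which is even. Hence 2k + 6 is even.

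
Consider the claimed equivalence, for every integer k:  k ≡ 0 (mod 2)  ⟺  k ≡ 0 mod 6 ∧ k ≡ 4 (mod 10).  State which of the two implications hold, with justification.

Only the converse holds.

(⇐) If k ≡ 0 (mod 6) and k ≡ 4 (mod 10), then by the Chinese remainder theorem k ≡ 24 (mod 30). Since 24 ≡ 0 (mod 2) and 2 ∣ 30, we get k ≡ 0 (mod 2).

(⇒) This fails: k = 0 gives 0 ≡ 0 (mod 2) but 0 ≡ 0 (mod 10), so the conjunction on the right does not hold.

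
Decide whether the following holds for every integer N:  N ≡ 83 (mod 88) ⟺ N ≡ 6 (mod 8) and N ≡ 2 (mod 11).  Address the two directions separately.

(⟹) This fails: N = 83 gives 83 ≡ 83 (mod 88) but 83 ≡ 3 (mod 8), so the conjunction on the right does not hold.

(⟸) This fails: N = 46 satisfies both congruences on the right (46 ≡ 6 mod 8 and 46 ≡ 2 mod 11) yet 46 ≡ 46 (mod 88), not 83.

(⇒) fails and (⇐) fails.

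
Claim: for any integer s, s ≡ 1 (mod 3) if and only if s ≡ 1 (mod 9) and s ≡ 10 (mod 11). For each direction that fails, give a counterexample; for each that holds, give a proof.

(←) If s ≡ 1 (mod 9) and s ≡ 10 (mod 11), then by the Chinese remainder theorem s ≡ 10 (mod 99). Since 10 ≡ 1 (mod 3) and 3 ∣ 99, we get s ≡ 1 (mod 3).

(→) This fails: s = 1 gives 1 ≡ 1 (mod 3) but 1 ≡ 1 (mod 11), so the conjunction on the right does not hold.

Only the reverse direction holds.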